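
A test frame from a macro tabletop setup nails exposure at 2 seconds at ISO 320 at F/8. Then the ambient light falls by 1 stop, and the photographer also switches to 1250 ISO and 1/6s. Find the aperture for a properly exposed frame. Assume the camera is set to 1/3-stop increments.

f/3.2

Scene light: 1 stop darker.
ISO: 320 → 400 → 500 → 640 → 800 → 1000 → 1250 — 2 stops higher (brighter).
Shutter speed: 2 → 1.6 → 1.3 → 1 → 0.8 → 0.6 → 0.5 → 0.4 → 0.3 → 1/4 → 1/5 → 1/6 — 3 2/3 stops shorter (darker).
Net so far: 2 2/3 stops darker. Aperture: f/8 → f/7.1 → f/6.3 → f/5.6 → f/5 → f/4.5 → f/4 → f/3.5 → f/3.2.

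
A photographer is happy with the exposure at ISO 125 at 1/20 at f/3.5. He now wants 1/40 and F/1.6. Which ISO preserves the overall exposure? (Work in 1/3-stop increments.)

Shutter speed: 1/20 → 1/25 → 1/30 → 1/40 — 1 stop faster (darker).
Aperture: f/3.5 → f/3.2 → f/2.8 → f/2.5 → f/2.2 → f/2 → f/1.8 → f/1.6 — 2 1/3 stops wider (brighter).
Net change so far: 1 1/3 stops brighter. Offset with the ISO: 125 → 100 → 80 → 64 → 50.

ISO 50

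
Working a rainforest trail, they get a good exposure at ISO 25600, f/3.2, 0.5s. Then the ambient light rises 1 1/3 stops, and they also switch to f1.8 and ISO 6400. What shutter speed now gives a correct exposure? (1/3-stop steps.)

1/4s

Scene light: 1 1/3 stops brighter.
Aperture: f/3.2 → f/2.8 → f/2.5 → f/2.2 → f/2 → f/1.8 — 1 2/3 stops opened up (brighter).
ISO: 25600 → 20000 → 16000 → 12800 → 10000 → 8000 → 6400 — 2 stops lower (darker).
Net so far: 1 stop brighter. Shutter speed: 0.5 → 0.4 → 0.3 → 1/4.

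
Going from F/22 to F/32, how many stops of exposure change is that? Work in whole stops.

1 stop

f/22 → f/32 — count the steps: 1 stop.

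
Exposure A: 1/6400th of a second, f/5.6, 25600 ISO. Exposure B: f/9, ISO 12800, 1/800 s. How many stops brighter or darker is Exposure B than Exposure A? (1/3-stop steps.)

2/3 stop brighter

Aperture: f/5.6 → f/6.3 → f/7.1 → f/8 → f/9 — 1 1/3 stops smaller aperture (darker).
Shutter speed: 1/6400 → 1/5000 → 1/4000 → 1/3200 → 1/2500 → 1/2000 → 1/1600 → 1/1250 → 1/1000 → 1/800 — 3 stops longer (brighter).
ISO: 25600 → 20000 → 16000 → 12800 — 1 stop dropped (darker).
Net: −1 1/3 +3 −1 = +2/3 stops.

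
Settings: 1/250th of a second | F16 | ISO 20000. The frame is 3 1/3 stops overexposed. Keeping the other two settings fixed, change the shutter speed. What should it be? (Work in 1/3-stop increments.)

Overexposed by 3 1/3 stops → need 3 1/3 stops darker.
Shutter speed: 1/250 → 1/320 → 1/400 → 1/500 → 1/640 → 1/800 → 1/1000 → 1/1250 → 1/1600 → 1/2000 → 1/2500.

1/2500s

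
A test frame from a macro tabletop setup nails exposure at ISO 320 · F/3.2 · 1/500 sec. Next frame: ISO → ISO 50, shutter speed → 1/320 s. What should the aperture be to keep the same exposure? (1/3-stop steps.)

f/1.6

ISO: 320 → 250 → 200 → 160 → 125 → 100 → 80 → 64 → 50 — 2 2/3 stops lower (darker).
Shutter speed: 1/500 → 1/400 → 1/320 — 2/3 stop longer (brighter).
Net change so far: 2 stops darker. Offset with the aperture: f/3.2 → f/2.8 → f/2.5 → f/2.2 → f/2 → f/1.8 → f/1.6.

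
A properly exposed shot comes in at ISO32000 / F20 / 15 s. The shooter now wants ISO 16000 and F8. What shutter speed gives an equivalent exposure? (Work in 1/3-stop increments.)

ISO: 32000 → 25600 → 20000 → 16000 — 1 stop lower (darker).
Aperture: f/20 → f/18 → f/16 → f/14 → f/13 → f/11 → f/10 → f/9 → f/8 — 2 2/3 stops larger aperture (brighter).
Net change so far: 1 2/3 stops brighter. Offset with the shutter speed: 15 → 13 → 10 → 8 → 6 → 5.

5 s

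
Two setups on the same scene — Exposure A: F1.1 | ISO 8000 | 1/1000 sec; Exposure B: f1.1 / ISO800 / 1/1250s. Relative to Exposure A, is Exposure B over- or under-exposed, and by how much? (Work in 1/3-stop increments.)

3 2/3 stops darker

Aperture: unchanged.
Shutter speed: 1/1000 → 1/1250 — 1/3 stop faster (darker).
ISO: 8000 → 6400 → 5000 → 4000 → 3200 → 2500 → 2000 → 1600 → 1250 → 1000 → 800 — 3 1/3 stops lower (darker).
Net: −1/3 −3 1/3 = −3 2/3 stops.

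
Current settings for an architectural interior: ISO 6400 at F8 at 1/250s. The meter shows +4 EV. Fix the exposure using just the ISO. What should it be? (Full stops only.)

ISO 400

Overexposed by 4 stops → need 4 stops darker.
ISO: 6400 → 3200 → 1600 → 800 → 400.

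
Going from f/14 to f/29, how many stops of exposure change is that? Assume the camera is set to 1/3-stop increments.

f/14 → f/16 → f/18 → f/20 → f/22 → f/25 → f/29 — count the steps: 6 third-stops = 2 stops.

2 stops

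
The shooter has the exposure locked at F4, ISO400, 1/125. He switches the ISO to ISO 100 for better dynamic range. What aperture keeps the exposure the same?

ISO: 400 → 200 → 100 — 2 stops lower (darker).
Need 2 stops brighter from the aperture: f/4 → f/2.8 → f/2.

f/2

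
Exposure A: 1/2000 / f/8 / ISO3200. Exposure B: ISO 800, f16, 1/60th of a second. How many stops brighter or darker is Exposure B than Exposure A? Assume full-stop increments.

1 stop brighter

Aperture: f/8 → f/11 → f/16 — 2 stops smaller aperture (darker).
Shutter speed: 1/2000 → 1/1000 → 1/500 → 1/250 → 1/125 → 1/60 — 5 stops longer (brighter).
ISO: 3200 → 1600 → 800 — 2 stops lower (darker).
Net: −2 +5 −2 = +1 stop.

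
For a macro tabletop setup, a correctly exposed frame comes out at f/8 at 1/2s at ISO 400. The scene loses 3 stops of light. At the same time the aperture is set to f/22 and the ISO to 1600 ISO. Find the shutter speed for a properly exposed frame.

Scene light: 3 stops darker.
Aperture: f/8 → f/11 → f/16 → f/22 — 3 stops narrower (darker).
ISO: 400 → 800 → 1600 — 2 stops raised (brighter).
Net so far: 4 stops darker. Shutter speed: 1/2 → 1 → 2 → 4 → 8.

8 s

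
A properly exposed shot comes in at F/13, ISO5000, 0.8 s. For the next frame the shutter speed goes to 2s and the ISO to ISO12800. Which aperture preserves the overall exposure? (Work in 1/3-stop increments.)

Shutter speed: 0.8 → 1 → 1.3 → 1.6 → 2 — 1 1/3 stops longer (brighter).
ISO: 5000 → 6400 → 8000 → 10000 → 12800 — 1 1/3 stops raised (brighter).
Net change so far: 2 2/3 stops brighter. Offset with the aperture: f/13 → f/14 → f/16 → f/18 → f/20 → f/22 → f/25 → f/29 → f/32.

f/32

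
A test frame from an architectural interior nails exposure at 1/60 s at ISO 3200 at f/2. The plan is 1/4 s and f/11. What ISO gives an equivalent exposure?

Shutter speed: 1/60 → 1/30 → 1/15 → 1/8 → 1/4 — 4 stops longer (brighter).
Aperture: f/2 → f/2.8 → f/4 → f/5.6 → f/8 → f/11 — 5 stops narrower (darker).
Net change so far: 1 stop darker. Offset with the ISO: 3200 → 6400.

ISO 6400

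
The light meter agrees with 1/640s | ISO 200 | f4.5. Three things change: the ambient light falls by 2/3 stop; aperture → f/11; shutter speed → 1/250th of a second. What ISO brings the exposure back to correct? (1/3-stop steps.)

ISO 800

Scene light: 2/3 stop darker.
Aperture: f/4.5 → f/5 → f/5.6 → f/6.3 → f/7.1 → f/8 → f/9 → f/10 → f/11 — 2 2/3 stops narrower (darker).
Shutter speed: 1/640 → 1/500 → 1/400 → 1/320 → 1/250 — 1 1/3 stops slower (brighter).
Net so far: 2 stops darker. ISO: 200 → 250 → 320 → 400 → 500 → 640 → 800.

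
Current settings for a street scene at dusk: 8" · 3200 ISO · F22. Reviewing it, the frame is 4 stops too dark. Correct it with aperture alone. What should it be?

Underexposed by 4 stops → need 4 stops brighter.
Aperture: f/22 → f/16 → f/11 → f/8 → f/5.6.

f/5.6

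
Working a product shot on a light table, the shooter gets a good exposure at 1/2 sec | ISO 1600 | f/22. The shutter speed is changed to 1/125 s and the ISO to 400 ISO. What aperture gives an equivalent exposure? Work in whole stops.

Shutter speed: 1/2 → 1/4 → 1/8 → 1/15 → 1/30 → 1/60 → 1/125 — 6 stops faster (darker).
ISO: 1600 → 800 → 400 — 2 stops lower (darker).
Net change so far: 8 stops darker. Offset with the aperture: f/22 → f/16 → f/11 → f/8 → f/5.6 → f/4 → f/2.8 → f/2 → f/1.4.

f/1.4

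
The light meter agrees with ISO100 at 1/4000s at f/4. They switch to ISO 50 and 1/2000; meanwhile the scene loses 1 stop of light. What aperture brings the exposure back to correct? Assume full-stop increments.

Scene light: 1 stop darker.
ISO: 100 → 50 — 1 stop lower (darker).
Shutter speed: 1/4000 → 1/2000 — 1 stop longer (brighter).
Net so far: 1 stop darker. Aperture: f/4 → f/2.8.

f/2.8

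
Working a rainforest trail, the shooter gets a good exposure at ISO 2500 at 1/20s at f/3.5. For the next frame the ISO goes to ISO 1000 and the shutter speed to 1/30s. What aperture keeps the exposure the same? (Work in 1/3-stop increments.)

ISO: 2500 → 2000 → 1600 → 1250 → 1000 — 1 1/3 stops dropped (darker).
Shutter speed: 1/20 → 1/25 → 1/30 — 2/3 stop shorter (darker).
Net change so far: 2 stops darker. Offset with the aperture: f/3.5 → f/3.2 → f/2.8 → f/2.5 → f/2.2 → f/2 → f/1.8.

f/1.8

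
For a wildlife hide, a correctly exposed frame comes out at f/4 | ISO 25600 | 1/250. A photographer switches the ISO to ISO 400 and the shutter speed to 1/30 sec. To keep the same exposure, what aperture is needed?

f/1.4

ISO: 25600 → 12800 → 6400 → 3200 → 1600 → 800 → 400 — 6 stops dropped (darker).
Shutter speed: 1/250 → 1/125 → 1/60 → 1/30 — 3 stops slower (brighter).
Net change so far: 3 stops darker. Offset with the aperture: f/4 → f/2.8 → f/2 → f/1.4.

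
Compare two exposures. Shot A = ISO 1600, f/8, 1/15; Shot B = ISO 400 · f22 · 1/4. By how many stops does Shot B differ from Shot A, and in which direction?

3 stops darker

Aperture: f/8 → f/11 → f/16 → f/22 — 3 stops smaller aperture (darker).
Shutter speed: 1/15 → 1/8 → 1/4 — 2 stops slower (brighter).
ISO: 1600 → 800 → 400 — 2 stops lower (darker).
Net: −3 +2 −2 = −3 stops.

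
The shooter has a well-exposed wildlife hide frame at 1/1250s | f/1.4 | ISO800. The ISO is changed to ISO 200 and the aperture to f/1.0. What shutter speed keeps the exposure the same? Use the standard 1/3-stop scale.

ISO: 800 → 640 → 500 → 400 → 320 → 250 → 200 — 2 stops dropped (darker).
Aperture: f/1.4 → f/1.2 → f/1.1 → f/1.0 — 1 stop larger aperture (brighter).
Net change so far: 1 stop darker. Offset with the shutter speed: 1/1250 → 1/1000 → 1/800 → 1/640.

1/640s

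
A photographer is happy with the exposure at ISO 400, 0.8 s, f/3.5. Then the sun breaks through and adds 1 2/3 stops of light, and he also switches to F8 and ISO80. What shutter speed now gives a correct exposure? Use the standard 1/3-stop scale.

Scene light: 1 2/3 stops brighter.
Aperture: f/3.5 → f/4 → f/4.5 → f/5 → f/5.6 → f/6.3 → f/7.1 → f/8 — 2 1/3 stops stopped down (darker).
ISO: 400 → 320 → 250 → 200 → 160 → 125 → 100 → 80 — 2 1/3 stops dropped (darker).
Net so far: 3 stops darker. Shutter speed: 0.8 → 1 → 1.3 → 1.6 → 2 → 2.5 → 3.2 → 4 → 5 → 6.

6 s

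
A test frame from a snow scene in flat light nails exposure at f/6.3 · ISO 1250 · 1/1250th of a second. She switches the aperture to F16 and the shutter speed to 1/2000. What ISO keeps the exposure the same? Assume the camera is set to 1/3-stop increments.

ISO 12800

Aperture: f/6.3 → f/7.1 → f/8 → f/9 → f/10 → f/11 → f/13 → f/14 → f/16 — 2 2/3 stops narrower (darker).
Shutter speed: 1/1250 → 1/1600 → 1/2000 — 2/3 stop faster (darker).
Net change so far: 3 1/3 stops darker. Offset with the ISO: 1250 → 1600 → 2000 → 2500 → 3200 → 4000 → 5000 → 6400 → 8000 → 10000 → 12800.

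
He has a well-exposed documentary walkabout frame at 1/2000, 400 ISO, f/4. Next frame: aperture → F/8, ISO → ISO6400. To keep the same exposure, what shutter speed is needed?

Aperture: f/4 → f/5.6 → f/8 — 2 stops smaller aperture (darker).
ISO: 400 → 800 → 1600 → 3200 → 6400 — 4 stops raised (brighter).
Net change so far: 2 stops brighter. Offset with the shutter speed: 1/2000 → 1/4000 → 1/8000.

1/8000s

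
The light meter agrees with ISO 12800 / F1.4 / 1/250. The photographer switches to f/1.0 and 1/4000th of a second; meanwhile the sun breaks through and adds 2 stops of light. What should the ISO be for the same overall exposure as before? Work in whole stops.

ISO 25600

Scene light: 2 stops brighter.
Aperture: f/1.4 → f/1.0 — 1 stop larger aperture (brighter).
Shutter speed: 1/250 → 1/500 → 1/1000 → 1/2000 → 1/4000 — 4 stops shorter (darker).
Net so far: 1 stop darker. ISO: 12800 → 25600.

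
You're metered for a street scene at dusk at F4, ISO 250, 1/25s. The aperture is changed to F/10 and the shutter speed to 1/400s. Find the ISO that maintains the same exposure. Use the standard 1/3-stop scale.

ISO 25600

Aperture: f/4 → f/4.5 → f/5 → f/5.6 → f/6.3 → f/7.1 → f/8 → f/9 → f/10 — 2 2/3 stops smaller aperture (darker).
Shutter speed: 1/25 → 1/30 → 1/40 → 1/50 → 1/60 → 1/80 → 1/100 → 1/125 → 1/160 → 1/200 → 1/250 → 1/320 → 1/400 — 4 stops faster (darker).
Net change so far: 6 2/3 stops darker. Offset with the ISO: 250 → 320 → 400 → 500 → 640 → 800 → 1000 → 1250 → 1600 → 2000 → 2500 → 3200 → 4000 → 5000 → 6400 → 8000 → 10000 → 12800 → 16000 → 20000 → 25600.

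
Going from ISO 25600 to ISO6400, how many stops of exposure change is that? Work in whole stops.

2 stops

25600 → 12800 → 6400 — count the steps: 2 stops.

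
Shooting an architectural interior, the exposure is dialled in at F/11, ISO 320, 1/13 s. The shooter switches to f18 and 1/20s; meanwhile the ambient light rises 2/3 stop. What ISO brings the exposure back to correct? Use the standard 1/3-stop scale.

ISO 800

Scene light: 2/3 stop brighter.
Aperture: f/11 → f/13 → f/14 → f/16 → f/18 — 1 1/3 stops smaller aperture (darker).
Shutter speed: 1/13 → 1/15 → 1/20 — 2/3 stop shorter (darker).
Net so far: 1 1/3 stops darker. ISO: 320 → 400 → 500 → 640 → 800.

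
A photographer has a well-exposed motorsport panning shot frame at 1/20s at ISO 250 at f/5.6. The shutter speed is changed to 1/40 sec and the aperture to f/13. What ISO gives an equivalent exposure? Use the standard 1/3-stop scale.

ISO 2500

Shutter speed: 1/20 → 1/25 → 1/30 → 1/40 — 1 stop faster (darker).
Aperture: f/5.6 → f/6.3 → f/7.1 → f/8 → f/9 → f/10 → f/11 → f/13 — 2 1/3 stops smaller aperture (darker).
Net change so far: 3 1/3 stops darker. Offset with the ISO: 250 → 320 → 400 → 500 → 640 → 800 → 1000 → 1250 → 1600 → 2000 → 2500.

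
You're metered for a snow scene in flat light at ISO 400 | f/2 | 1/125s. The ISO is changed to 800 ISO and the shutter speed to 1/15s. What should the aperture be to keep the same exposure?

ISO: 400 → 800 — 1 stop raised (brighter).
Shutter speed: 1/125 → 1/60 → 1/30 → 1/15 — 3 stops longer (brighter).
Net change so far: 4 stops brighter. Offset with the aperture: f/2 → f/2.8 → f/4 → f/5.6 → f/8.

f/8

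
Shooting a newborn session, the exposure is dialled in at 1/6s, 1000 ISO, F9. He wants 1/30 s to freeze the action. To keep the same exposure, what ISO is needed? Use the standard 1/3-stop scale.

Shutter speed: 1/6 → 1/8 → 1/10 → 1/13 → 1/15 → 1/20 → 1/25 → 1/30 — 2 1/3 stops faster (darker).
Need 2 1/3 stops brighter from the ISO: 1000 → 1250 → 1600 → 2000 → 2500 → 3200 → 4000 → 5000.

ISO 5000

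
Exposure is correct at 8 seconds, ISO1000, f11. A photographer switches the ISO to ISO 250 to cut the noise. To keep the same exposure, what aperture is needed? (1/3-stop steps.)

f/5.6

ISO: 1000 → 800 → 640 → 500 → 400 → 320 → 250 — 2 stops lower (darker).
Need 2 stops brighter from the aperture: f/11 → f/10 → f/9 → f/8 → f/7.1 → f/6.3 → f/5.6.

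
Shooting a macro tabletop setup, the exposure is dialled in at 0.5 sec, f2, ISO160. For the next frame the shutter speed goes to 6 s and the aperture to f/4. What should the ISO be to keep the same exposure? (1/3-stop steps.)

ISO 50

Shutter speed: 0.5 → 0.6 → 0.8 → 1 → 1.3 → 1.6 → 2 → 2.5 → 3.2 → 4 → 5 → 6 — 3 2/3 stops longer (brighter).
Aperture: f/2 → f/2.2 → f/2.5 → f/2.8 → f/3.2 → f/3.5 → f/4 — 2 stops smaller aperture (darker).
Net change so far: 1 2/3 stops brighter. Offset with the ISO: 160 → 125 → 100 → 80 → 64 → 50.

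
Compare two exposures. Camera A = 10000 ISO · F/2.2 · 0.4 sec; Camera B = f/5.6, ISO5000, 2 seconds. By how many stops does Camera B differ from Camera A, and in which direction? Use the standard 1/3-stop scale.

Aperture: f/2.2 → f/2.5 → f/2.8 → f/3.2 → f/3.5 → f/4 → f/4.5 → f/5 → f/5.6 — 2 2/3 stops stopped down (darker).
Shutter speed: 0.4 → 0.5 → 0.6 → 0.8 → 1 → 1.3 → 1.6 → 2 — 2 1/3 stops slower (brighter).
ISO: 10000 → 8000 → 6400 → 5000 — 1 stop lower (darker).
Net: −2 2/3 +2 1/3 −1 = −1 1/3 stops.

1 1/3 stops darker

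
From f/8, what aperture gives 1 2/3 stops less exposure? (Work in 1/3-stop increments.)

f/14

Aperture: f/8 → f/9 → f/10 → f/11 → f/13 → f/14 — 1 2/3 stops smaller aperture (darker).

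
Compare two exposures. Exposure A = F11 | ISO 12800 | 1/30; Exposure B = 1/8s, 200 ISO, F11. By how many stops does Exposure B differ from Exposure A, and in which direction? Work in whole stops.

Aperture: unchanged.
Shutter speed: 1/30 → 1/15 → 1/8 — 2 stops longer (brighter).
ISO: 12800 → 6400 → 3200 → 1600 → 800 → 400 → 200 — 6 stops dropped (darker).
Net: +2 −6 = −4 stops.

4 stops darker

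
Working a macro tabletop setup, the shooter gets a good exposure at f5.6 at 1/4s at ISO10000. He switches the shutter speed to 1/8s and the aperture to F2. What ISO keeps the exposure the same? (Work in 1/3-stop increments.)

Shutter speed: 1/4 → 1/5 → 1/6 → 1/8 — 1 stop faster (darker).
Aperture: f/5.6 → f/5 → f/4.5 → f/4 → f/3.5 → f/3.2 → f/2.8 → f/2.5 → f/2.2 → f/2 — 3 stops wider (brighter).
Net change so far: 2 stops brighter. Offset with the ISO: 10000 → 8000 → 6400 → 5000 → 4000 → 3200 → 2500.

ISO 2500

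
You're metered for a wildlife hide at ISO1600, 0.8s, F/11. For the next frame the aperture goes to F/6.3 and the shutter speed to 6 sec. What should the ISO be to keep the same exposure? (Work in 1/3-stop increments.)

ISO 64

Aperture: f/11 → f/10 → f/9 → f/8 → f/7.1 → f/6.3 — 1 2/3 stops opened up (brighter).
Shutter speed: 0.8 → 1 → 1.3 → 1.6 → 2 → 2.5 → 3.2 → 4 → 5 → 6 — 3 stops slower (brighter).
Net change so far: 4 2/3 stops brighter. Offset with the ISO: 1600 → 1250 → 1000 → 800 → 640 → 500 → 400 → 320 → 250 → 200 → 160 → 125 → 100 → 80 → 64.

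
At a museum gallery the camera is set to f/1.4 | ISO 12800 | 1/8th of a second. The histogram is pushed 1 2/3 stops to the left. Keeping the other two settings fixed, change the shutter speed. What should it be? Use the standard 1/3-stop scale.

0.4 s

Underexposed by 1 2/3 stops → need 1 2/3 stops brighter.
Shutter speed: 1/8 → 1/6 → 1/5 → 1/4 → 0.3 → 0.4.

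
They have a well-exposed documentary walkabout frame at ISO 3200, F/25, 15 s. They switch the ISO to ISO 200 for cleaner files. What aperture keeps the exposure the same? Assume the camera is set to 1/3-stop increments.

f/6.3

ISO: 3200 → 2500 → 2000 → 1600 → 1250 → 1000 → 800 → 640 → 500 → 400 → 320 → 250 → 200 — 4 stops lower (darker).
Need 4 stops brighter from the aperture: f/25 → f/22 → f/20 → f/18 → f/16 → f/14 → f/13 → f/11 → f/10 → f/9 → f/8 → f/7.1 → f/6.3.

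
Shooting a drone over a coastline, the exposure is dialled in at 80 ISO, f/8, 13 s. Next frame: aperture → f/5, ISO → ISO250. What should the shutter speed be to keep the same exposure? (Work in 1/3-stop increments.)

Aperture: f/8 → f/7.1 → f/6.3 → f/5.6 → f/5 — 1 1/3 stops larger aperture (brighter).
ISO: 80 → 100 → 125 → 160 → 200 → 250 — 1 2/3 stops higher (brighter).
Net change so far: 3 stops brighter. Offset with the shutter speed: 13 → 10 → 8 → 6 → 5 → 4 → 3.2 → 2.5 → 2 → 1.6.

1.6 s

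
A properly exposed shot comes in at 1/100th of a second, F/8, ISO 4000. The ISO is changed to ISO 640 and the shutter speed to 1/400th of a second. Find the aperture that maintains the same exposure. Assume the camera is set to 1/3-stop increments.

ISO: 4000 → 3200 → 2500 → 2000 → 1600 → 1250 → 1000 → 800 → 640 — 2 2/3 stops dropped (darker).
Shutter speed: 1/100 → 1/125 → 1/160 → 1/200 → 1/250 → 1/320 → 1/400 — 2 stops shorter (darker).
Net change so far: 4 2/3 stops darker. Offset with the aperture: f/8 → f/7.1 → f/6.3 → f/5.6 → f/5 → f/4.5 → f/4 → f/3.5 → f/3.2 → f/2.8 → f/2.5 → f/2.2 → f/2 → f/1.8 → f/1.6.

f/1.6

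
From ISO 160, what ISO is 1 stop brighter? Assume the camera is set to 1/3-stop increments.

ISO 320

ISO: 160 → 200 → 250 → 320 — 1 stop raised (brighter).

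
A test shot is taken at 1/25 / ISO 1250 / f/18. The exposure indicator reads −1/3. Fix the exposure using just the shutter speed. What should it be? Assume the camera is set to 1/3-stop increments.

1/20s

Underexposed by 1/3 stop → need 1/3 stop brighter.
Shutter speed: 1/25 → 1/20.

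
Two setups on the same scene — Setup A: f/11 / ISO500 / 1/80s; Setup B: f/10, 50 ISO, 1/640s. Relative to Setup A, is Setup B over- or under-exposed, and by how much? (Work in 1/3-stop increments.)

6 stops darker

Aperture: f/11 → f/10 — 1/3 stop wider (brighter).
Shutter speed: 1/80 → 1/100 → 1/125 → 1/160 → 1/200 → 1/250 → 1/320 → 1/400 → 1/500 → 1/640 — 3 stops faster (darker).
ISO: 500 → 400 → 320 → 250 → 200 → 160 → 125 → 100 → 80 → 64 → 50 — 3 1/3 stops lower (darker).
Net: +1/3 −3 −3 1/3 = −6 stops.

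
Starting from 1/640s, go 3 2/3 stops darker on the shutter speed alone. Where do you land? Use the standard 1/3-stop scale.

1/8000s

Shutter speed: 1/640 → 1/800 → 1/1000 → 1/1250 → 1/1600 → 1/2000 → 1/2500 → 1/3200 → 1/4000 → 1/5000 → 1/6400 → 1/8000 — 3 2/3 stops faster (darker).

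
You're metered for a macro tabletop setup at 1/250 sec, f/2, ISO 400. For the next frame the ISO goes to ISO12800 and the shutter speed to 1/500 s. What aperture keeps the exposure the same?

f/8

ISO: 400 → 800 → 1600 → 3200 → 6400 → 12800 — 5 stops raised (brighter).
Shutter speed: 1/250 → 1/500 — 1 stop shorter (darker).
Net change so far: 4 stops brighter. Offset with the aperture: f/2 → f/2.8 → f/4 → f/5.6 → f/8.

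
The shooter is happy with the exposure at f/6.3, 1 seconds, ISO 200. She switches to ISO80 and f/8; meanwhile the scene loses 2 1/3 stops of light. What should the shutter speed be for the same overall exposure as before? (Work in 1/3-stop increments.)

20 s

Scene light: 2 1/3 stops darker.
ISO: 200 → 160 → 125 → 100 → 80 — 1 1/3 stops lower (darker).
Aperture: f/6.3 → f/7.1 → f/8 — 2/3 stop narrower (darker).
Net so far: 4 1/3 stops darker. Shutter speed: 1 → 1.3 → 1.6 → 2 → 2.5 → 3.2 → 4 → 5 → 6 → 8 → 10 → 13 → 15 → 20.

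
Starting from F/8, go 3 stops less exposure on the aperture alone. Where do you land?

f/22

Aperture: f/8 → f/11 → f/16 → f/22 — 3 stops stopped down (darker).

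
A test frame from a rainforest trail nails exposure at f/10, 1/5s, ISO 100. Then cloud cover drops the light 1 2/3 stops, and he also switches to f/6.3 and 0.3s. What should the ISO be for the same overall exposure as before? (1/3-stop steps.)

ISO 80

Scene light: 1 2/3 stops darker.
Aperture: f/10 → f/9 → f/8 → f/7.1 → f/6.3 — 1 1/3 stops wider (brighter).
Shutter speed: 1/5 → 1/4 → 0.3 — 2/3 stop slower (brighter).
Net so far: 1/3 stop brighter. ISO: 100 → 80.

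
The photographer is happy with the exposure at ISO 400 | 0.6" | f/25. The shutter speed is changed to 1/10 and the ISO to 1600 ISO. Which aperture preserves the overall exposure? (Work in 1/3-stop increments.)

Shutter speed: 0.6 → 0.5 → 0.4 → 0.3 → 1/4 → 1/5 → 1/6 → 1/8 → 1/10 — 2 2/3 stops faster (darker).
ISO: 400 → 500 → 640 → 800 → 1000 → 1250 → 1600 — 2 stops raised (brighter).
Net change so far: 2/3 stop darker. Offset with the aperture: f/25 → f/22 → f/20.

f/20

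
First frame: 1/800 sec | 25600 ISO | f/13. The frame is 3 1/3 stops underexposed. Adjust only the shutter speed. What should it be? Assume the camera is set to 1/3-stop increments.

Underexposed by 3 1/3 stops → need 3 1/3 stops brighter.
Shutter speed: 1/800 → 1/640 → 1/500 → 1/400 → 1/320 → 1/250 → 1/200 → 1/160 → 1/125 → 1/100 → 1/80.

1/80s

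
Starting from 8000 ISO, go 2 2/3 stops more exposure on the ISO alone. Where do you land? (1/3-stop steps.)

ISO 51200

ISO: 8000 → 10000 → 12800 → 16000 → 20000 → 25600 → 32000 → 40000 → 51200 — 2 2/3 stops raised (brighter).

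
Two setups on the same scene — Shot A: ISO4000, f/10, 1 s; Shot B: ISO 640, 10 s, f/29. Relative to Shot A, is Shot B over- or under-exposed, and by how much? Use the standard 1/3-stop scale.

Aperture: f/10 → f/11 → f/13 → f/14 → f/16 → f/18 → f/20 → f/22 → f/25 → f/29 — 3 stops stopped down (darker).
Shutter speed: 1 → 1.3 → 1.6 → 2 → 2.5 → 3.2 → 4 → 5 → 6 → 8 → 10 — 3 1/3 stops longer (brighter).
ISO: 4000 → 3200 → 2500 → 2000 → 1600 → 1250 → 1000 → 800 → 640 — 2 2/3 stops dropped (darker).
Net: −3 +3 1/3 −2 2/3 = −2 1/3 stops.

2 1/3 stops darker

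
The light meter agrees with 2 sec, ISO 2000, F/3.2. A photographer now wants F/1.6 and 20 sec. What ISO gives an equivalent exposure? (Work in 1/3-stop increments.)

Aperture: f/3.2 → f/2.8 → f/2.5 → f/2.2 → f/2 → f/1.8 → f/1.6 — 2 stops wider (brighter).
Shutter speed: 2 → 2.5 → 3.2 → 4 → 5 → 6 → 8 → 10 → 13 → 15 → 20 — 3 1/3 stops longer (brighter).
Net change so far: 5 1/3 stops brighter. Offset with the ISO: 2000 → 1600 → 1250 → 1000 → 800 → 640 → 500 → 400 → 320 → 250 → 200 → 160 → 125 → 100 → 80 → 64 → 50.

ISO 50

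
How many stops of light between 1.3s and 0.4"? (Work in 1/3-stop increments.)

1 2/3 stops

1.3 → 1 → 0.8 → 0.6 → 0.5 → 0.4 — count the steps: 5 third-stops = 1 2/3 stops.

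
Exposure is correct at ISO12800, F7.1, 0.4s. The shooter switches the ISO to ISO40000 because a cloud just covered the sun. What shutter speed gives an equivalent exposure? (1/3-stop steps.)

ISO: 12800 → 16000 → 20000 → 25600 → 32000 → 40000 — 1 2/3 stops higher (brighter).
Need 1 2/3 stops darker from the shutter speed: 0.4 → 0.3 → 1/4 → 1/5 → 1/6 → 1/8.

1/8s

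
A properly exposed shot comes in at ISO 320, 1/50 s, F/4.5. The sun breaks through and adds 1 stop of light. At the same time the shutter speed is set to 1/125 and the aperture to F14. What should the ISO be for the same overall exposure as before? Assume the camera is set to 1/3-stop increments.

Scene light: 1 stop brighter.
Shutter speed: 1/50 → 1/60 → 1/80 → 1/100 → 1/125 — 1 1/3 stops faster (darker).
Aperture: f/4.5 → f/5 → f/5.6 → f/6.3 → f/7.1 → f/8 → f/9 → f/10 → f/11 → f/13 → f/14 — 3 1/3 stops smaller aperture (darker).
Net so far: 3 2/3 stops darker. ISO: 320 → 400 → 500 → 640 → 800 → 1000 → 1250 → 1600 → 2000 → 2500 → 3200 → 4000.

ISO 4000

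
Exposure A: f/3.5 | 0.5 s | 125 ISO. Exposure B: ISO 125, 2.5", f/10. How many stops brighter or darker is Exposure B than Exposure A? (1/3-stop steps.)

2/3 stop darker

Aperture: f/3.5 → f/4 → f/4.5 → f/5 → f/5.6 → f/6.3 → f/7.1 → f/8 → f/9 → f/10 — 3 stops stopped down (darker).
Shutter speed: 0.5 → 0.6 → 0.8 → 1 → 1.3 → 1.6 → 2 → 2.5 — 2 1/3 stops longer (brighter).
ISO: unchanged.
Net: −3 +2 1/3 = −2/3 stops.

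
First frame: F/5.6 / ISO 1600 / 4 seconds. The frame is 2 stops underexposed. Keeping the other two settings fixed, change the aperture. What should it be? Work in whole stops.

f/2.8

Underexposed by 2 stops → need 2 stops brighter.
Aperture: f/5.6 → f/4 → f/2.8.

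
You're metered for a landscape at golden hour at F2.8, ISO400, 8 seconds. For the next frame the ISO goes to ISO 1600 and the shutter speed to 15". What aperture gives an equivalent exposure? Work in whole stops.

f/8

ISO: 400 → 800 → 1600 — 2 stops raised (brighter).
Shutter speed: 8 → 15 — 1 stop slower (brighter).
Net change so far: 3 stops brighter. Offset with the aperture: f/2.8 → f/4 → f/5.6 → f/8.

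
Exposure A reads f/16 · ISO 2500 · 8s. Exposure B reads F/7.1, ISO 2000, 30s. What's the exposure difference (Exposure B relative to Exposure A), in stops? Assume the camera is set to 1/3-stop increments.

4 stops brighter

Aperture: f/16 → f/14 → f/13 → f/11 → f/10 → f/9 → f/8 → f/7.1 — 2 1/3 stops wider (brighter).
Shutter speed: 8 → 10 → 13 → 15 → 20 → 25 → 30 — 2 stops slower (brighter).
ISO: 2500 → 2000 — 1/3 stop dropped (darker).
Net: +2 1/3 +2 −1/3 = +4 stops.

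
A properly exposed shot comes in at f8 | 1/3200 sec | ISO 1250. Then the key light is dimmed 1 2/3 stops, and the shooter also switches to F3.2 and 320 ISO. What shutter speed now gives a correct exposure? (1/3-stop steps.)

Scene light: 1 2/3 stops darker.
Aperture: f/8 → f/7.1 → f/6.3 → f/5.6 → f/5 → f/4.5 → f/4 → f/3.5 → f/3.2 — 2 2/3 stops opened up (brighter).
ISO: 1250 → 1000 → 800 → 640 → 500 → 400 → 320 — 2 stops dropped (darker).
Net so far: 1 stop darker. Shutter speed: 1/3200 → 1/2500 → 1/2000 → 1/1600.

1/1600s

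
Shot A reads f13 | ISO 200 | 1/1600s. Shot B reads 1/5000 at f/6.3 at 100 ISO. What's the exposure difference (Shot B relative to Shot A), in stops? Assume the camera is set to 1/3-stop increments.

Aperture: f/13 → f/11 → f/10 → f/9 → f/8 → f/7.1 → f/6.3 — 2 stops larger aperture (brighter).
Shutter speed: 1/1600 → 1/2000 → 1/2500 → 1/3200 → 1/4000 → 1/5000 — 1 2/3 stops faster (darker).
ISO: 200 → 160 → 125 → 100 — 1 stop dropped (darker).
Net: +2 −1 2/3 −1 = −2/3 stops.

2/3 stop darker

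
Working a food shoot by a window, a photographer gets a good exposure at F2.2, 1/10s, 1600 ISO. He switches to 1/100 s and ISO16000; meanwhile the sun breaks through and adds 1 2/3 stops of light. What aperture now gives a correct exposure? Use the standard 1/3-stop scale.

Scene light: 1 2/3 stops brighter.
Shutter speed: 1/10 → 1/13 → 1/15 → 1/20 → 1/25 → 1/30 → 1/40 → 1/50 → 1/60 → 1/80 → 1/100 — 3 1/3 stops shorter (darker).
ISO: 1600 → 2000 → 2500 → 3200 → 4000 → 5000 → 6400 → 8000 → 10000 → 12800 → 16000 — 3 1/3 stops higher (brighter).
Net so far: 1 2/3 stops brighter. Aperture: f/2.2 → f/2.5 → f/2.8 → f/3.2 → f/3.5 → f/4.

f/4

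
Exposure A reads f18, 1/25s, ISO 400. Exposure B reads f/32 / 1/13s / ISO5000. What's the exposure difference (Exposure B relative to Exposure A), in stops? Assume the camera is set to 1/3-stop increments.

Aperture: f/18 → f/20 → f/22 → f/25 → f/29 → f/32 — 1 2/3 stops smaller aperture (darker).
Shutter speed: 1/25 → 1/20 → 1/15 → 1/13 — 1 stop longer (brighter).
ISO: 400 → 500 → 640 → 800 → 1000 → 1250 → 1600 → 2000 → 2500 → 3200 → 4000 → 5000 — 3 2/3 stops raised (brighter).
Net: −1 2/3 +1 +3 2/3 = +3 stops.

3 stops brighter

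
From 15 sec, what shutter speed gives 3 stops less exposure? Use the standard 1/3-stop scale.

Shutter speed: 15 → 13 → 10 → 8 → 6 → 5 → 4 → 3.2 → 2.5 → 2 — 3 stops faster (darker).

2 s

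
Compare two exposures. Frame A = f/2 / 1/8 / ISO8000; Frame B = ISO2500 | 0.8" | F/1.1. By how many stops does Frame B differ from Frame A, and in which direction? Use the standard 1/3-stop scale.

Aperture: f/2 → f/1.8 → f/1.6 → f/1.4 → f/1.2 → f/1.1 — 1 2/3 stops wider (brighter).
Shutter speed: 1/8 → 1/6 → 1/5 → 1/4 → 0.3 → 0.4 → 0.5 → 0.6 → 0.8 — 2 2/3 stops slower (brighter).
ISO: 8000 → 6400 → 5000 → 4000 → 3200 → 2500 — 1 2/3 stops lower (darker).
Net: +1 2/3 +2 2/3 −1 2/3 = +2 2/3 stops.

2 2/3 stops brighter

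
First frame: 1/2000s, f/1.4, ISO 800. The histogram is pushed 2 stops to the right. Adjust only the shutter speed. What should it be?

Overexposed by 2 stops → need 2 stops darker.
Shutter speed: 1/2000 → 1/4000 → 1/8000.

1/8000s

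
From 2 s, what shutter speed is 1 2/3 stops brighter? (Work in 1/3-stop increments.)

6 s

Shutter speed: 2 → 2.5 → 3.2 → 4 → 5 → 6 — 1 2/3 stops longer (brighter).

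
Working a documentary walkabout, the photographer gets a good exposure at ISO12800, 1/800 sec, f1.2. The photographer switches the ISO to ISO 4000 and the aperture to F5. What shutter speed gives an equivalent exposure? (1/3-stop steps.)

ISO: 12800 → 10000 → 8000 → 6400 → 5000 → 4000 — 1 2/3 stops lower (darker).
Aperture: f/1.2 → f/1.4 → f/1.6 → f/1.8 → f/2 → f/2.2 → f/2.5 → f/2.8 → f/3.2 → f/3.5 → f/4 → f/4.5 → f/5 — 4 stops smaller aperture (darker).
Net change so far: 5 2/3 stops darker. Offset with the shutter speed: 1/800 → 1/640 → 1/500 → 1/400 → 1/320 → 1/250 → 1/200 → 1/160 → 1/125 → 1/100 → 1/80 → 1/60 → 1/50 → 1/40 → 1/30 → 1/25 → 1/20 → 1/15.

1/15s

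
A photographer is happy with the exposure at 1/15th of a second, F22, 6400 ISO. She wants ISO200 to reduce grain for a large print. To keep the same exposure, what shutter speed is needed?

2 s

ISO: 6400 → 3200 → 1600 → 800 → 400 → 200 — 5 stops dropped (darker).
Need 5 stops brighter from the shutter speed: 1/15 → 1/8 → 1/4 → 1/2 → 1 → 2.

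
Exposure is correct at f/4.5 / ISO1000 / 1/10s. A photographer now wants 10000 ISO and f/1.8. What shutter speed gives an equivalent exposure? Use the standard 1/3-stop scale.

1/640s

ISO: 1000 → 1250 → 1600 → 2000 → 2500 → 3200 → 4000 → 5000 → 6400 → 8000 → 10000 — 3 1/3 stops higher (brighter).
Aperture: f/4.5 → f/4 → f/3.5 → f/3.2 → f/2.8 → f/2.5 → f/2.2 → f/2 → f/1.8 — 2 2/3 stops wider (brighter).
Net change so far: 6 stops brighter. Offset with the shutter speed: 1/10 → 1/13 → 1/15 → 1/20 → 1/25 → 1/30 → 1/40 → 1/50 → 1/60 → 1/80 → 1/100 → 1/125 → 1/160 → 1/200 → 1/250 → 1/320 → 1/400 → 1/500 → 1/640.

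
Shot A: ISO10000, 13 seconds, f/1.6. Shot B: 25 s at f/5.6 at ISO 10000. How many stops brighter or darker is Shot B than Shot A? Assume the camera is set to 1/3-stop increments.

Aperture: f/1.6 → f/1.8 → f/2 → f/2.2 → f/2.5 → f/2.8 → f/3.2 → f/3.5 → f/4 → f/4.5 → f/5 → f/5.6 — 3 2/3 stops smaller aperture (darker).
Shutter speed: 13 → 15 → 20 → 25 — 1 stop slower (brighter).
ISO: unchanged.
Net: −3 2/3 +1 = −2 2/3 stops.

2 2/3 stops darker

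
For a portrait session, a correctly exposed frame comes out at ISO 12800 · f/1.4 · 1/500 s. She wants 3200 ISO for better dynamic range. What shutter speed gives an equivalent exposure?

1/125s

ISO: 12800 → 6400 → 3200 — 2 stops lower (darker).
Need 2 stops brighter from the shutter speed: 1/500 → 1/250 → 1/125.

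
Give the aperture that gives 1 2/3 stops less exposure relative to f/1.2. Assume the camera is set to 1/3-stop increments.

f/2.2

Aperture: f/1.2 → f/1.4 → f/1.6 → f/1.8 → f/2 → f/2.2 — 1 2/3 stops narrower (darker).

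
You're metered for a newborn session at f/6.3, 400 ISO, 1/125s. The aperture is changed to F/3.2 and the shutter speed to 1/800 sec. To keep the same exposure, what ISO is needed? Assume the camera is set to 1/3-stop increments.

Aperture: f/6.3 → f/5.6 → f/5 → f/4.5 → f/4 → f/3.5 → f/3.2 — 2 stops larger aperture (brighter).
Shutter speed: 1/125 → 1/160 → 1/200 → 1/250 → 1/320 → 1/400 → 1/500 → 1/640 → 1/800 — 2 2/3 stops faster (darker).
Net change so far: 2/3 stop darker. Offset with the ISO: 400 → 500 → 640.

ISO 640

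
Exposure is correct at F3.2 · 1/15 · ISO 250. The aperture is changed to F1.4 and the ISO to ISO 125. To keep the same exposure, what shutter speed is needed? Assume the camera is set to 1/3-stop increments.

1/40s

Aperture: f/3.2 → f/2.8 → f/2.5 → f/2.2 → f/2 → f/1.8 → f/1.6 → f/1.4 — 2 1/3 stops opened up (brighter).
ISO: 250 → 200 → 160 → 125 — 1 stop lower (darker).
Net change so far: 1 1/3 stops brighter. Offset with the shutter speed: 1/15 → 1/20 → 1/25 → 1/30 → 1/40.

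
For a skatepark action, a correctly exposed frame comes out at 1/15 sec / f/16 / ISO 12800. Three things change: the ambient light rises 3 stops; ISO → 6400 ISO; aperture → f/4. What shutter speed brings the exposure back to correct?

Scene light: 3 stops brighter.
ISO: 12800 → 6400 — 1 stop dropped (darker).
Aperture: f/16 → f/11 → f/8 → f/5.6 → f/4 — 4 stops larger aperture (brighter).
Net so far: 6 stops brighter. Shutter speed: 1/15 → 1/30 → 1/60 → 1/125 → 1/250 → 1/500 → 1/1000.

1/1000s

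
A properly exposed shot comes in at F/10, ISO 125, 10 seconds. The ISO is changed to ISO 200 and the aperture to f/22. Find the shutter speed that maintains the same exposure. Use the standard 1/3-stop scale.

30 s

ISO: 125 → 160 → 200 — 2/3 stop raised (brighter).
Aperture: f/10 → f/11 → f/13 → f/14 → f/16 → f/18 → f/20 → f/22 — 2 1/3 stops smaller aperture (darker).
Net change so far: 1 2/3 stops darker. Offset with the shutter speed: 10 → 13 → 15 → 20 → 25 → 30.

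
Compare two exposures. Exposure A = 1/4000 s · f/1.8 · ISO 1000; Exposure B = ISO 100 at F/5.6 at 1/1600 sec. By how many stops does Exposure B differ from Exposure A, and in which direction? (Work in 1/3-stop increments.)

5 1/3 stops darker

Aperture: f/1.8 → f/2 → f/2.2 → f/2.5 → f/2.8 → f/3.2 → f/3.5 → f/4 → f/4.5 → f/5 → f/5.6 — 3 1/3 stops smaller aperture (darker).
Shutter speed: 1/4000 → 1/3200 → 1/2500 → 1/2000 → 1/1600 — 1 1/3 stops slower (brighter).
ISO: 1000 → 800 → 640 → 500 → 400 → 320 → 250 → 200 → 160 → 125 → 100 — 3 1/3 stops lower (darker).
Net: −3 1/3 +1 1/3 −3 1/3 = −5 1/3 stops.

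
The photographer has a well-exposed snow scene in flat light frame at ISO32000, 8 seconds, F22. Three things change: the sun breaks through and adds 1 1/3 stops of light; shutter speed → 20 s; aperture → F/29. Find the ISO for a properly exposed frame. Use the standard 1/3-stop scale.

ISO 8000

Scene light: 1 1/3 stops brighter.
Shutter speed: 8 → 10 → 13 → 15 → 20 — 1 1/3 stops slower (brighter).
Aperture: f/22 → f/25 → f/29 — 2/3 stop smaller aperture (darker).
Net so far: 2 stops brighter. ISO: 32000 → 25600 → 20000 → 16000 → 12800 → 10000 → 8000.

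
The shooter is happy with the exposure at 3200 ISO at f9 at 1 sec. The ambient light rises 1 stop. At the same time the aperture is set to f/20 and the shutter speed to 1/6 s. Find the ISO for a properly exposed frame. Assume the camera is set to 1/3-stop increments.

ISO 51200

Scene light: 1 stop brighter.
Aperture: f/9 → f/10 → f/11 → f/13 → f/14 → f/16 → f/18 → f/20 — 2 1/3 stops narrower (darker).
Shutter speed: 1 → 0.8 → 0.6 → 0.5 → 0.4 → 0.3 → 1/4 → 1/5 → 1/6 — 2 2/3 stops faster (darker).
Net so far: 4 stops darker. ISO: 3200 → 4000 → 5000 → 6400 → 8000 → 10000 → 12800 → 16000 → 20000 → 25600 → 32000 → 40000 → 51200.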